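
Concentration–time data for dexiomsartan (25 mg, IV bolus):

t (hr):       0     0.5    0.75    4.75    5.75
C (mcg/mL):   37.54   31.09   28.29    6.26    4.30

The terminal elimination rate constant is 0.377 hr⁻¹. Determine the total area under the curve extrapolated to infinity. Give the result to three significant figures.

AUC = 110 mcg/mL·hr

Trapezoidal AUC_0→5.75:
  [0→0.5]: (37.54+31.09)/2 × 0.5 = 17.1575
  [0.5→0.75]: (31.09+28.29)/2 × 0.25 = 7.4225
  [0.75→4.75]: (28.29+6.26)/2 × 4 = 69.1
  [4.75→5.75]: (6.26+4.30)/2 × 1 = 5.28
  Sum = 98.96 mcg/mL·hr
Extrapolated tail: C_last / k_e = 4.30 / 0.377 = 11.406
AUC_0→∞ = 98.96 + 11.406 = 110.366 mcg/mL·hr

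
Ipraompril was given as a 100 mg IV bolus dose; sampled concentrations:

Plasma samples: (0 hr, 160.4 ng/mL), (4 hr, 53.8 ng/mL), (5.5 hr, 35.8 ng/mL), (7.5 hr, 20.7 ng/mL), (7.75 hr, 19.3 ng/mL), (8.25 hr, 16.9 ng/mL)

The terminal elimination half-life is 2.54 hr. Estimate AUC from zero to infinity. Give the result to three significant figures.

AUC = 628 ng/mL·hr

Trapezoidal AUC_0→8.25:
  [0→4]: (160.4+53.8)/2 × 4 = 428.4
  [4→5.5]: (53.8+35.8)/2 × 1.5 = 67.2
  [5.5→7.5]: (35.8+20.7)/2 × 2 = 56.5
  [7.5→7.75]: (20.7+19.3)/2 × 0.25 = 5.0
  [7.75→8.25]: (19.3+16.9)/2 × 0.5 = 9.05
  Sum = 566.15 ng/mL·hr
k_e = ln2 / t½ = 0.693147 / 2.54 = 0.2729 hr^-1
Extrapolated tail: C_last / k_e = 16.9 / 0.2729 = 61.927
AUC_0→∞ = 566.15 + 61.927 = 628.077 ng/mL·hr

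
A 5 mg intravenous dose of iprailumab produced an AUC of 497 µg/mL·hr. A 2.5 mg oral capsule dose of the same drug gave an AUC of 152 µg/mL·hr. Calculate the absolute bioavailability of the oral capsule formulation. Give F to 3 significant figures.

F = 0.612

F = (AUC_ev / D_ev) / (AUC_iv / D_iv)
  = (152/2.5) / (497/5)
  = 60.8 / 99.4 = 0.6117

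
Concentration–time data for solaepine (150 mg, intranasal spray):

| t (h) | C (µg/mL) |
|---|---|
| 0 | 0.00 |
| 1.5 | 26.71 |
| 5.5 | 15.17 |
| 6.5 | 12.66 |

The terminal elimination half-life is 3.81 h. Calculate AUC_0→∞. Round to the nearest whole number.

AUC = 187 µg/mL·h

Trapezoidal AUC_0→6.5:
  [0→1.5]: (0.00+26.71)/2 × 1.5 = 20.0325
  [1.5→5.5]: (26.71+15.17)/2 × 4 = 83.76
  [5.5→6.5]: (15.17+12.66)/2 × 1 = 13.915
  Sum = 117.7075 µg/mL·h
k_e = ln2 / t½ = 0.693147 / 3.81 = 0.1819 h^-1
Extrapolated tail: C_last / k_e = 12.66 / 0.1819 = 69.599
AUC_0→∞ = 117.7075 + 69.599 = 187.3065 µg/mL·h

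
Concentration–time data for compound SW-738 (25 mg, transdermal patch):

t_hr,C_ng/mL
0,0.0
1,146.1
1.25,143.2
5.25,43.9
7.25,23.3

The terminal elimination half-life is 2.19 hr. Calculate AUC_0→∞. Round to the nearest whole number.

AUC = 624 ng/mL·hr

Trapezoidal AUC_0→7.25:
  [0→1]: (0.0+146.1)/2 × 1 = 73.05
  [1→1.25]: (146.1+143.2)/2 × 0.25 = 36.1625
  [1.25→5.25]: (143.2+43.9)/2 × 4 = 374.2
  [5.25→7.25]: (43.9+23.3)/2 × 2 = 67.2
  Sum = 550.6125 ng/mL·hr
k_e = ln2 / t½ = 0.693147 / 2.19 = 0.3165 hr^-1
Extrapolated tail: C_last / k_e = 23.3 / 0.3165 = 73.618
AUC_0→∞ = 550.6125 + 73.618 = 624.2305 ng/mL·hr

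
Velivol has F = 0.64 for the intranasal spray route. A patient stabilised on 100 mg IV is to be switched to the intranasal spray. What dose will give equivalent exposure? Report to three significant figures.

D_intranasal = 156 mg

For equal systemic exposure: F × D_ev = D_iv
D_ev = D_iv / F = 100 / 0.64 = 156.25 mg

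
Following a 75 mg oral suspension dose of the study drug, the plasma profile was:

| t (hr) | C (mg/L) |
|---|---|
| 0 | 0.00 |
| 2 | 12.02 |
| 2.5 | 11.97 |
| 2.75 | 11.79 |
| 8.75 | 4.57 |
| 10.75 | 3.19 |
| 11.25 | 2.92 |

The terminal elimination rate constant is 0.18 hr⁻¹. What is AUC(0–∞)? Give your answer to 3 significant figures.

AUC = 95.6 mg/L·hr

Trapezoidal AUC_0→11.25:
  [0→2]: (0.00+12.02)/2 × 2 = 12.02
  [2→2.5]: (12.02+11.97)/2 × 0.5 = 5.9975
  [2.5→2.75]: (11.97+11.79)/2 × 0.25 = 2.97
  [2.75→8.75]: (11.79+4.57)/2 × 6 = 49.08
  [8.75→10.75]: (4.57+3.19)/2 × 2 = 7.76
  [10.75→11.25]: (3.19+2.92)/2 × 0.5 = 1.5275
  Sum = 79.355 mg/L·hr
Extrapolated tail: C_last / k_e = 2.92 / 0.18 = 16.222
AUC_0→∞ = 79.355 + 16.222 = 95.577 mg/L·hr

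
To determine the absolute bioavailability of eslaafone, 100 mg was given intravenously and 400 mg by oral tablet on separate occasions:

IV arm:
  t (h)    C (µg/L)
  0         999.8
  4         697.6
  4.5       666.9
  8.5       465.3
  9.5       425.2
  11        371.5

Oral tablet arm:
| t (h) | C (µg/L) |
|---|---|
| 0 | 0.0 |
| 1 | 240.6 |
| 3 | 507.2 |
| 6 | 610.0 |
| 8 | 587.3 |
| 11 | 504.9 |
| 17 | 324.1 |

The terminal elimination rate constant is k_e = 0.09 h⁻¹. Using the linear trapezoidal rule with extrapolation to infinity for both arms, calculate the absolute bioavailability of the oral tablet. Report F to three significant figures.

F = 0.257

Trapezoidal AUC_0→11 (IV):
  [0→4]: (999.8+697.6)/2 × 4 = 3394.8
  [4→4.5]: (697.6+666.9)/2 × 0.5 = 341.125
  [4.5→8.5]: (666.9+465.3)/2 × 4 = 2264.4
  [8.5→9.5]: (465.3+425.2)/2 × 1 = 445.25
  [9.5→11]: (425.2+371.5)/2 × 1.5 = 597.525
  Sum = 7043.1 µg/L·h
IV tail: 371.5/0.09 = 4127.778; AUC_iv,0→∞ = 7043.1 + 4127.778 = 11170.878 µg/L·h
Trapezoidal AUC_0→17 (oral tablet):
  [0→1]: (0.0+240.6)/2 × 1 = 120.3
  [1→3]: (240.6+507.2)/2 × 2 = 747.8
  [3→6]: (507.2+610.0)/2 × 3 = 1675.8
  [6→8]: (610.0+587.3)/2 × 2 = 1197.3
  [8→11]: (587.3+504.9)/2 × 3 = 1638.3
  [11→17]: (504.9+324.1)/2 × 6 = 2487.0
  Sum = 7866.5 µg/L·h
oral tablet tail: 324.1/0.09 = 3601.111; AUC_ev,0→∞ = 7866.5 + 3601.111 = 11467.611 µg/L·h
F = (AUC_ev/D_ev)/(AUC_iv/D_iv) = (11467.611/400)/(11170.878/100) = 28.669/111.70878 = 0.2566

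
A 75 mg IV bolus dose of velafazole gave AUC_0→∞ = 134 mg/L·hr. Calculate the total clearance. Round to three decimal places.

CL = Dose_iv / AUC_0→∞
   = 75 / 134 = 0.559701 L/hr

CL = 0.560 L/hr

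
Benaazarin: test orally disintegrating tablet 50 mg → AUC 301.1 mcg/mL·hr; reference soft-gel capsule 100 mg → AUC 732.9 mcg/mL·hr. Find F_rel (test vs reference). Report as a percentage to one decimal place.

F_rel = 82.2%

F_rel = (AUC_test/D_test) / (AUC_ref/D_ref)
      = (301.1/50) / (732.9/100)
      = 6.022 / 7.329 = 0.8217 = 82.17%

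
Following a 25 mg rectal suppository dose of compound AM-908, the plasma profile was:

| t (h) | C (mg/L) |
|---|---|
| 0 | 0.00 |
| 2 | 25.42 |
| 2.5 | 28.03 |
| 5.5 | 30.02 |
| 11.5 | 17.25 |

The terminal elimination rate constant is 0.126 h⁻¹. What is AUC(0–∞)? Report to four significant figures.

Trapezoidal AUC_0→11.5:
  [0→2]: (0.00+25.42)/2 × 2 = 25.42
  [2→2.5]: (25.42+28.03)/2 × 0.5 = 13.3625
  [2.5→5.5]: (28.03+30.02)/2 × 3 = 87.075
  [5.5→11.5]: (30.02+17.25)/2 × 6 = 141.81
  Sum = 267.6675 mg/L·h
Extrapolated tail: C_last / k_e = 17.25 / 0.126 = 136.905
AUC_0→∞ = 267.6675 + 136.905 = 404.5725 mg/L·h

AUC = 404.6 mg/L·h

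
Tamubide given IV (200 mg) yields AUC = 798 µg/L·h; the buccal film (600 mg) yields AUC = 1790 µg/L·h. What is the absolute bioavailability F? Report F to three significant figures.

F = (AUC_ev / D_ev) / (AUC_iv / D_iv)
  = (1790/600) / (798/200)
  = 2.98333 / 3.99 = 0.7477

F = 0.748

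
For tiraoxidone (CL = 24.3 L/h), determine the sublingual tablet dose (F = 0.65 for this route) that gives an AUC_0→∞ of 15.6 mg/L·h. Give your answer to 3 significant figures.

Dose = CL × AUC_0→∞ / F
     = 24.3 × 15.6 / 0.65 = 583.2 mg

Dose = 583 mg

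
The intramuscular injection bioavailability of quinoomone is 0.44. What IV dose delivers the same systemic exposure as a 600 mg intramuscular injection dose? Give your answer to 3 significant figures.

Systemic exposure from an extravascular dose = F × D_ev, so the equivalent IV dose is F × D_ev.
D_iv = F × D_ev = 0.44 × 600 = 264 mg

D_iv = 264 mg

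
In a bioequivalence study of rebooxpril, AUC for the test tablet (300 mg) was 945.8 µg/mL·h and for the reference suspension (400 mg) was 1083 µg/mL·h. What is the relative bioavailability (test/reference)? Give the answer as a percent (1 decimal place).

F_rel = (AUC_test/D_test) / (AUC_ref/D_ref)
      = (945.8/300) / (1083/400)
      = 3.15267 / 2.7075 = 1.1644 = 116.44%

F_rel = 116.4%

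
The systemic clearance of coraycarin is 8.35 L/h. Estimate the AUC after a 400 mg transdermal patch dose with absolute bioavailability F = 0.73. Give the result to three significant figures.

AUC = 35.0 mg/L·h

AUC_0→∞ = F × Dose / CL
        = 0.73 × 400 / 8.35 = 34.9701 mg/L·h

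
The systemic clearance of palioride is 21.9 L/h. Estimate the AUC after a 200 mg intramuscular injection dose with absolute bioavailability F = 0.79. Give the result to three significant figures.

AUC = 7.21 mg/L·h

AUC_0→∞ = F × Dose / CL
        = 0.79 × 200 / 21.9 = 7.21461 mg/L·h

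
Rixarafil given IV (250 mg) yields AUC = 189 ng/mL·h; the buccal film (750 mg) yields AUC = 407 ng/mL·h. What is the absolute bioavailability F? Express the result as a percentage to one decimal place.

F = (AUC_ev / D_ev) / (AUC_iv / D_iv)
  = (407/750) / (189/250)
  = 0.542667 / 0.756 = 0.7178
  = 71.78%

F = 71.8%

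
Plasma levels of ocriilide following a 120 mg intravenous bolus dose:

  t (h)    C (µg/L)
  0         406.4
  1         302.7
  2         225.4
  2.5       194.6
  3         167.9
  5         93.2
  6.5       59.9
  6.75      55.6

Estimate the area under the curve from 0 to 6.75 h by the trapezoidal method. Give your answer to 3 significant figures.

AUC = 1200 µg/L·h

Trapezoidal AUC_0→6.75:
  [0→1]: (406.4+302.7)/2 × 1 = 354.55
  [1→2]: (302.7+225.4)/2 × 1 = 264.05
  [2→2.5]: (225.4+194.6)/2 × 0.5 = 105.0
  [2.5→3]: (194.6+167.9)/2 × 0.5 = 90.625
  [3→5]: (167.9+93.2)/2 × 2 = 261.1
  [5→6.5]: (93.2+59.9)/2 × 1.5 = 114.825
  [6.5→6.75]: (59.9+55.6)/2 × 0.25 = 14.4375
  Sum = 1204.5875 µg/L·h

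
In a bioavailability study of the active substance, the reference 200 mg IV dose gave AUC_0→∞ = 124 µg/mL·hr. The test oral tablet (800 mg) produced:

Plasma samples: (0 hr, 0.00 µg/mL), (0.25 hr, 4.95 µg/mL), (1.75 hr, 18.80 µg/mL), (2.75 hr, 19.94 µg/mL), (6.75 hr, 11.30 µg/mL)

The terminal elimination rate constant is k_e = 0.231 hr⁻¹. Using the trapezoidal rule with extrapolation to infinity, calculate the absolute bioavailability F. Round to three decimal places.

F = 0.301

Trapezoidal AUC_0→6.75 (oral tablet):
  [0→0.25]: (0.00+4.95)/2 × 0.25 = 0.61875
  [0.25→1.75]: (4.95+18.80)/2 × 1.5 = 17.8125
  [1.75→2.75]: (18.80+19.94)/2 × 1 = 19.37
  [2.75→6.75]: (19.94+11.30)/2 × 4 = 62.48
  Sum = 100.28125 µg/mL·hr
Tail: C_last/k_e = 11.30/0.231 = 48.918
AUC_0→∞ (oral tablet) = 100.28125 + 48.918 = 149.19925 µg/mL·hr
F = (AUC_ev/D_ev)/(AUC_iv/D_iv) = (149.19925/800)/(124/200) = 0.186499/0.62 = 0.3008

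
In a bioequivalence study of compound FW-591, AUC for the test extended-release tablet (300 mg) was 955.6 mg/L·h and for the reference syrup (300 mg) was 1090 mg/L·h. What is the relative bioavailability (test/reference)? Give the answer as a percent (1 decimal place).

F_rel = 87.7%

F_rel = (AUC_test/D_test) / (AUC_ref/D_ref)
      = (955.6/300) / (1090/300)
      = 3.18533 / 3.63333 = 0.8767 = 87.67%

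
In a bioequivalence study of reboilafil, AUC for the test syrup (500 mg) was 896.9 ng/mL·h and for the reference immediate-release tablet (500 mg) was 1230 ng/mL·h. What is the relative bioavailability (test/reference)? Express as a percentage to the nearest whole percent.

F_rel = 73%

F_rel = (AUC_test/D_test) / (AUC_ref/D_ref)
      = (896.9/500) / (1230/500)
      = 1.7938 / 2.46 = 0.7292 = 72.92%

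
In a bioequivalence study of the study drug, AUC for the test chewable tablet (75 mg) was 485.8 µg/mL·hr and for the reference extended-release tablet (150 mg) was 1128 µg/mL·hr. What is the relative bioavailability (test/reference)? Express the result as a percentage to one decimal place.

F_rel = (AUC_test/D_test) / (AUC_ref/D_ref)
      = (485.8/75) / (1128/150)
      = 6.47733 / 7.52 = 0.8613 = 86.13%

F_rel = 86.1%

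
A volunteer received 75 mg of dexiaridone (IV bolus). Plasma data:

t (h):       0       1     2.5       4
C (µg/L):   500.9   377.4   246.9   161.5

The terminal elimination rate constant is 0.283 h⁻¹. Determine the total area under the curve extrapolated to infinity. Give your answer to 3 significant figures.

AUC = 1780 µg/L·h

Trapezoidal AUC_0→4:
  [0→1]: (500.9+377.4)/2 × 1 = 439.15
  [1→2.5]: (377.4+246.9)/2 × 1.5 = 468.225
  [2.5→4]: (246.9+161.5)/2 × 1.5 = 306.3
  Sum = 1213.675 µg/L·h
Extrapolated tail: C_last / k_e = 161.5 / 0.283 = 570.671
AUC_0→∞ = 1213.675 + 570.671 = 1784.346 µg/L·h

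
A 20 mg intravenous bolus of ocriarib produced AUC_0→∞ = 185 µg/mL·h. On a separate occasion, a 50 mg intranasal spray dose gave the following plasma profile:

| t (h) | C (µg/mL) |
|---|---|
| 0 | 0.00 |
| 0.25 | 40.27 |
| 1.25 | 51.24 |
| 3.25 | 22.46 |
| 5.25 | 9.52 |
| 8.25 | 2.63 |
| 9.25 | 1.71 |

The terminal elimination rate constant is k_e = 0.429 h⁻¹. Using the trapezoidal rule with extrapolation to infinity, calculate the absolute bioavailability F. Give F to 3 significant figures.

Trapezoidal AUC_0→9.25 (intranasal spray):
  [0→0.25]: (0.00+40.27)/2 × 0.25 = 5.03375
  [0.25→1.25]: (40.27+51.24)/2 × 1 = 45.755
  [1.25→3.25]: (51.24+22.46)/2 × 2 = 73.7
  [3.25→5.25]: (22.46+9.52)/2 × 2 = 31.98
  [5.25→8.25]: (9.52+2.63)/2 × 3 = 18.225
  [8.25→9.25]: (2.63+1.71)/2 × 1 = 2.17
  Sum = 176.86375 µg/mL·h
Tail: C_last/k_e = 1.71/0.429 = 3.986
AUC_0→∞ (intranasal spray) = 176.86375 + 3.986 = 180.84975 µg/mL·h
F = (AUC_ev/D_ev)/(AUC_iv/D_iv) = (180.84975/50)/(185/20) = 3.616995/9.25 = 0.3910

F = 0.391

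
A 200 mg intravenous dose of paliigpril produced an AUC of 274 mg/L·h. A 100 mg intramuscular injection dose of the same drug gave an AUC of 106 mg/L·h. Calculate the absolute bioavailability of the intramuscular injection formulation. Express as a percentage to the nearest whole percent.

F = 77%

F = (AUC_ev / D_ev) / (AUC_iv / D_iv)
  = (106/100) / (274/200)
  = 1.06 / 1.37 = 0.7737
  = 77.37%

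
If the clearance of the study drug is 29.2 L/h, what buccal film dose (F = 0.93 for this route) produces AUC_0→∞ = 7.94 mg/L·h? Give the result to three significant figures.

Dose = CL × AUC_0→∞ / F
     = 29.2 × 7.94 / 0.93 = 249.299 mg

Dose = 249 mg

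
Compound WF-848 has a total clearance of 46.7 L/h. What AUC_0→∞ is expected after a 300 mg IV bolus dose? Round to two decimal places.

AUC = 6.42 mg/L·h

AUC_0→∞ = Dose_iv / CL
        = 300 / 46.7 = 6.42398 mg/L·h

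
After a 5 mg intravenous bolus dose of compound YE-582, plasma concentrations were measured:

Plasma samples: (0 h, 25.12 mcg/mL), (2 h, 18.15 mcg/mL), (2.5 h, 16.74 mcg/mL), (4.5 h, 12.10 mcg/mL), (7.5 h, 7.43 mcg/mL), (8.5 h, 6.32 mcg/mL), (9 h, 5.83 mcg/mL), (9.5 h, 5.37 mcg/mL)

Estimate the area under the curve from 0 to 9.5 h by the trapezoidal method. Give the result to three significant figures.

AUC = 123 mcg/mL·h

Trapezoidal AUC_0→9.5:
  [0→2]: (25.12+18.15)/2 × 2 = 43.27
  [2→2.5]: (18.15+16.74)/2 × 0.5 = 8.7225
  [2.5→4.5]: (16.74+12.10)/2 × 2 = 28.84
  [4.5→7.5]: (12.10+7.43)/2 × 3 = 29.295
  [7.5→8.5]: (7.43+6.32)/2 × 1 = 6.875
  [8.5→9]: (6.32+5.83)/2 × 0.5 = 3.0375
  [9→9.5]: (5.83+5.37)/2 × 0.5 = 2.8
  Sum = 122.84 mcg/mL·h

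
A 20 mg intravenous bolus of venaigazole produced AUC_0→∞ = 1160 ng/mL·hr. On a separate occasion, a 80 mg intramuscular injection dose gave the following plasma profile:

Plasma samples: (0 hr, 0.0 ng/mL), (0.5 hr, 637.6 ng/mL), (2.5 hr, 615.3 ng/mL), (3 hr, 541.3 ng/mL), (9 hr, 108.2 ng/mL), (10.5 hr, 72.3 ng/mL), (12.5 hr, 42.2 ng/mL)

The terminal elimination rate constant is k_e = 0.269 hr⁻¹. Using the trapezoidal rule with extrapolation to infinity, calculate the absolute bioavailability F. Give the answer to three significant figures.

F = 0.874

Trapezoidal AUC_0→12.5 (intramuscular injection):
  [0→0.5]: (0.0+637.6)/2 × 0.5 = 159.4
  [0.5→2.5]: (637.6+615.3)/2 × 2 = 1252.9
  [2.5→3]: (615.3+541.3)/2 × 0.5 = 289.15
  [3→9]: (541.3+108.2)/2 × 6 = 1948.5
  [9→10.5]: (108.2+72.3)/2 × 1.5 = 135.375
  [10.5→12.5]: (72.3+42.2)/2 × 2 = 114.5
  Sum = 3899.825 ng/mL·hr
Tail: C_last/k_e = 42.2/0.269 = 156.877
AUC_0→∞ (intramuscular injection) = 3899.825 + 156.877 = 4056.702 ng/mL·hr
F = (AUC_ev/D_ev)/(AUC_iv/D_iv) = (4056.702/80)/(1160/20) = 50.708775/58 = 0.8743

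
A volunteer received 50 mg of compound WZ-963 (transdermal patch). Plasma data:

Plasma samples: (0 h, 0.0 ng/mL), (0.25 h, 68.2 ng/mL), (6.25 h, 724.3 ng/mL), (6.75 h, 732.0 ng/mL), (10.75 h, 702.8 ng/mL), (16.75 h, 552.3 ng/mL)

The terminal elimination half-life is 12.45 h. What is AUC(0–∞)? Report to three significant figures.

Trapezoidal AUC_0→16.75:
  [0→0.25]: (0.0+68.2)/2 × 0.25 = 8.525
  [0.25→6.25]: (68.2+724.3)/2 × 6 = 2377.5
  [6.25→6.75]: (724.3+732.0)/2 × 0.5 = 364.075
  [6.75→10.75]: (732.0+702.8)/2 × 4 = 2869.6
  [10.75→16.75]: (702.8+552.3)/2 × 6 = 3765.3
  Sum = 9385.0 ng/mL·h
k_e = ln2 / t½ = 0.693147 / 12.45 = 0.0557 h^-1
Extrapolated tail: C_last / k_e = 552.3 / 0.0557 = 9915.619
AUC_0→∞ = 9385.0 + 9915.619 = 19300.619 ng/mL·h

AUC = 19300 ng/mL·h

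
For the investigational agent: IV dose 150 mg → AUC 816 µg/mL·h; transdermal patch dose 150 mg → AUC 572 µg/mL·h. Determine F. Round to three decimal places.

F = (AUC_ev / D_ev) / (AUC_iv / D_iv)
  = (572/150) / (816/150)
  = 3.81333 / 5.44 = 0.7010

F = 0.701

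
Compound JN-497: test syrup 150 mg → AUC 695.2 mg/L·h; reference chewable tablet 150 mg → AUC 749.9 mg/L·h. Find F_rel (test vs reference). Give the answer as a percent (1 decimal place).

F_rel = 92.7%

F_rel = (AUC_test/D_test) / (AUC_ref/D_ref)
      = (695.2/150) / (749.9/150)
      = 4.63467 / 4.99933 = 0.9271 = 92.71%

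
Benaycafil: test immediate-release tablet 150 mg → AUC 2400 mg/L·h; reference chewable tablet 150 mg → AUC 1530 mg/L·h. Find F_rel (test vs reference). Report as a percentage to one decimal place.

F_rel = 156.9%

F_rel = (AUC_test/D_test) / (AUC_ref/D_ref)
      = (2400/150) / (1530/150)
      = 16 / 10.2 = 1.5686 = 156.86%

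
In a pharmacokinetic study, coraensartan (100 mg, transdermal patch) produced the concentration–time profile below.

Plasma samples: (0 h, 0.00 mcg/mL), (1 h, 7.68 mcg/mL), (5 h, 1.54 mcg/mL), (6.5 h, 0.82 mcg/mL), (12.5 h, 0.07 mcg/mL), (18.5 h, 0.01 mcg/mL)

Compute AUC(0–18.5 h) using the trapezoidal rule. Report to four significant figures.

Trapezoidal AUC_0→18.5:
  [0→1]: (0.00+7.68)/2 × 1 = 3.84
  [1→5]: (7.68+1.54)/2 × 4 = 18.44
  [5→6.5]: (1.54+0.82)/2 × 1.5 = 1.77
  [6.5→12.5]: (0.82+0.07)/2 × 6 = 2.67
  [12.5→18.5]: (0.07+0.01)/2 × 6 = 0.24
  Sum = 26.96 mcg/mL·h

AUC = 26.96 mcg/mL·h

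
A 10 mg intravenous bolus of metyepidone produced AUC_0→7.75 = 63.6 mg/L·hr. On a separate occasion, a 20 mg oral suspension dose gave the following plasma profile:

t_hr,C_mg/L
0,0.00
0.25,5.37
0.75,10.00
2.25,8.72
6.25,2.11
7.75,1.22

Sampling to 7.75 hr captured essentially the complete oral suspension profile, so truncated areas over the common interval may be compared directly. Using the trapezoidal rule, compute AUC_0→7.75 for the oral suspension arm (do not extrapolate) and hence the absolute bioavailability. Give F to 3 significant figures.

F = 0.336

Trapezoidal AUC_0→7.75 (oral suspension):
  [0→0.25]: (0.00+5.37)/2 × 0.25 = 0.67125
  [0.25→0.75]: (5.37+10.00)/2 × 0.5 = 3.8425
  [0.75→2.25]: (10.00+8.72)/2 × 1.5 = 14.04
  [2.25→6.25]: (8.72+2.11)/2 × 4 = 21.66
  [6.25→7.75]: (2.11+1.22)/2 × 1.5 = 2.4975
  Sum = 42.71125 mg/L·hr
F = (AUC_ev/D_ev)/(AUC_iv/D_iv) = (42.71125/20)/(63.6/10) = 2.1355625/6.36 = 0.3358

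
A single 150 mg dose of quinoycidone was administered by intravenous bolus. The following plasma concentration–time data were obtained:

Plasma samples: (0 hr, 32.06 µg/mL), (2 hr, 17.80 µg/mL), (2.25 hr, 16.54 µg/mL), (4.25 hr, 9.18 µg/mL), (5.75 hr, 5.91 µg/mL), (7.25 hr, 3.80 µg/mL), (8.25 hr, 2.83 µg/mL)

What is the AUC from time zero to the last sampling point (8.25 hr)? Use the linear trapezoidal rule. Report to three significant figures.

Trapezoidal AUC_0→8.25:
  [0→2]: (32.06+17.80)/2 × 2 = 49.86
  [2→2.25]: (17.80+16.54)/2 × 0.25 = 4.2925
  [2.25→4.25]: (16.54+9.18)/2 × 2 = 25.72
  [4.25→5.75]: (9.18+5.91)/2 × 1.5 = 11.3175
  [5.75→7.25]: (5.91+3.80)/2 × 1.5 = 7.2825
  [7.25→8.25]: (3.80+2.83)/2 × 1 = 3.315
  Sum = 101.7875 µg/mL·hr

AUC = 102 µg/mL·hr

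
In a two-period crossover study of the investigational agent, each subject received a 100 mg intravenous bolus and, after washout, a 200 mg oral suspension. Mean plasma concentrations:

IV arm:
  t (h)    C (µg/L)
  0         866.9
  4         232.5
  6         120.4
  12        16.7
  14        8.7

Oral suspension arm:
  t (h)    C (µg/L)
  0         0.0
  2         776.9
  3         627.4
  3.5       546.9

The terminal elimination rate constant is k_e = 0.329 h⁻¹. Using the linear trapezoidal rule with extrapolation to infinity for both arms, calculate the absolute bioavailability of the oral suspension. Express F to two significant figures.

Trapezoidal AUC_0→14 (IV):
  [0→4]: (866.9+232.5)/2 × 4 = 2198.8
  [4→6]: (232.5+120.4)/2 × 2 = 352.9
  [6→12]: (120.4+16.7)/2 × 6 = 411.3
  [12→14]: (16.7+8.7)/2 × 2 = 25.4
  Sum = 2988.4 µg/L·h
IV tail: 8.7/0.329 = 26.444; AUC_iv,0→∞ = 2988.4 + 26.444 = 3014.844 µg/L·h
Trapezoidal AUC_0→3.5 (oral suspension):
  [0→2]: (0.0+776.9)/2 × 2 = 776.9
  [2→3]: (776.9+627.4)/2 × 1 = 702.15
  [3→3.5]: (627.4+546.9)/2 × 0.5 = 293.575
  Sum = 1772.625 µg/L·h
oral suspension tail: 546.9/0.329 = 1662.310; AUC_ev,0→∞ = 1772.625 + 1662.310 = 3434.935 µg/L·h
F = (AUC_ev/D_ev)/(AUC_iv/D_iv) = (3434.935/200)/(3014.844/100) = 17.174675/30.14844 = 0.5697

F = 0.57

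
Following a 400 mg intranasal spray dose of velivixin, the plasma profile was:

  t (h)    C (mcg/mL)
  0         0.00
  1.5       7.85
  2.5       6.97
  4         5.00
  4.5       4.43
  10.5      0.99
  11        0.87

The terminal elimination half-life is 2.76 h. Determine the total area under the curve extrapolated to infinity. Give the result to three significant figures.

Trapezoidal AUC_0→11:
  [0→1.5]: (0.00+7.85)/2 × 1.5 = 5.8875
  [1.5→2.5]: (7.85+6.97)/2 × 1 = 7.41
  [2.5→4]: (6.97+5.00)/2 × 1.5 = 8.9775
  [4→4.5]: (5.00+4.43)/2 × 0.5 = 2.3575
  [4.5→10.5]: (4.43+0.99)/2 × 6 = 16.26
  [10.5→11]: (0.99+0.87)/2 × 0.5 = 0.465
  Sum = 41.3575 mcg/mL·h
k_e = ln2 / t½ = 0.693147 / 2.76 = 0.2511 h^-1
Extrapolated tail: C_last / k_e = 0.87 / 0.2511 = 3.465
AUC_0→∞ = 41.3575 + 3.465 = 44.8225 mcg/mL·h

AUC = 44.8 mcg/mL·h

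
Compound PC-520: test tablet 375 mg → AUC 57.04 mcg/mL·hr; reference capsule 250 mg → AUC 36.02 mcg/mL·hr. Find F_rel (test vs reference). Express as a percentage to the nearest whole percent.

F_rel = 106%

F_rel = (AUC_test/D_test) / (AUC_ref/D_ref)
      = (57.04/375) / (36.02/250)
      = 0.152107 / 0.14408 = 1.0557 = 105.57%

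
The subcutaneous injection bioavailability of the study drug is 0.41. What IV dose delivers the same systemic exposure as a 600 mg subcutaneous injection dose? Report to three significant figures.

Systemic exposure from an extravascular dose = F × D_ev, so the equivalent IV dose is F × D_ev.
D_iv = F × D_ev = 0.41 × 600 = 246 mg

D_iv = 246 mg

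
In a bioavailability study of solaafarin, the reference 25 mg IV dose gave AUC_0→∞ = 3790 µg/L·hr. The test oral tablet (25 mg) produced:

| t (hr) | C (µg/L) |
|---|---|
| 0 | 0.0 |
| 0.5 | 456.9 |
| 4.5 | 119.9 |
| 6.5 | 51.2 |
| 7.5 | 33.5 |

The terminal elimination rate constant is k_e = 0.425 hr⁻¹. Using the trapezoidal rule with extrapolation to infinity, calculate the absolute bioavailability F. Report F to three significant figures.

F = 0.412

Trapezoidal AUC_0→7.5 (oral tablet):
  [0→0.5]: (0.0+456.9)/2 × 0.5 = 114.225
  [0.5→4.5]: (456.9+119.9)/2 × 4 = 1153.6
  [4.5→6.5]: (119.9+51.2)/2 × 2 = 171.1
  [6.5→7.5]: (51.2+33.5)/2 × 1 = 42.35
  Sum = 1481.275 µg/L·hr
Tail: C_last/k_e = 33.5/0.425 = 78.824
AUC_0→∞ (oral tablet) = 1481.275 + 78.824 = 1560.099 µg/L·hr
F = (AUC_ev/D_ev)/(AUC_iv/D_iv) = (1560.099/25)/(3790/25) = 62.40396/151.6 = 0.4116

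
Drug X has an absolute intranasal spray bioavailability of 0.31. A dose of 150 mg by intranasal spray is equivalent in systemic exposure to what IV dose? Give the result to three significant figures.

Systemic exposure from an extravascular dose = F × D_ev, so the equivalent IV dose is F × D_ev.
D_iv = F × D_ev = 0.31 × 150 = 46.5 mg

D_iv = 46.5 mg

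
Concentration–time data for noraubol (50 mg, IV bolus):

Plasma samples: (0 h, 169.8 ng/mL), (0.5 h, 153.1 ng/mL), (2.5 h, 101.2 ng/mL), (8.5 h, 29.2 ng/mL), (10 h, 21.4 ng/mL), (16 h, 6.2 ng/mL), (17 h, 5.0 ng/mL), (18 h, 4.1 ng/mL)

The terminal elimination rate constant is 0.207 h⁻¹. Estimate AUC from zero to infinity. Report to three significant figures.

Trapezoidal AUC_0→18:
  [0→0.5]: (169.8+153.1)/2 × 0.5 = 80.725
  [0.5→2.5]: (153.1+101.2)/2 × 2 = 254.3
  [2.5→8.5]: (101.2+29.2)/2 × 6 = 391.2
  [8.5→10]: (29.2+21.4)/2 × 1.5 = 37.95
  [10→16]: (21.4+6.2)/2 × 6 = 82.8
  [16→17]: (6.2+5.0)/2 × 1 = 5.6
  [17→18]: (5.0+4.1)/2 × 1 = 4.55
  Sum = 857.125 ng/mL·h
Extrapolated tail: C_last / k_e = 4.1 / 0.207 = 19.807
AUC_0→∞ = 857.125 + 19.807 = 876.932 ng/mL·h

AUC = 877 ng/mL·h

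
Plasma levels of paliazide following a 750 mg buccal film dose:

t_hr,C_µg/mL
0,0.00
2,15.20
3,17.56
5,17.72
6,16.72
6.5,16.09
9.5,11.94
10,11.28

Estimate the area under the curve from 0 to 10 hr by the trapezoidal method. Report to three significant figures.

AUC = 140 µg/mL·hr

Trapezoidal AUC_0→10:
  [0→2]: (0.00+15.20)/2 × 2 = 15.2
  [2→3]: (15.20+17.56)/2 × 1 = 16.38
  [3→5]: (17.56+17.72)/2 × 2 = 35.28
  [5→6]: (17.72+16.72)/2 × 1 = 17.22
  [6→6.5]: (16.72+16.09)/2 × 0.5 = 8.2025
  [6.5→9.5]: (16.09+11.94)/2 × 3 = 42.045
  [9.5→10]: (11.94+11.28)/2 × 0.5 = 5.805
  Sum = 140.1325 µg/mL·hr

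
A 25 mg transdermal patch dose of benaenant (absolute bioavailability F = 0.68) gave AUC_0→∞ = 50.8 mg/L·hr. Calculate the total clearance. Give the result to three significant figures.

CL = F × Dose / AUC_0→∞
   = 0.68 × 25 / 50.8 = 0.334646 L/hr

CL = 0.335 L/hr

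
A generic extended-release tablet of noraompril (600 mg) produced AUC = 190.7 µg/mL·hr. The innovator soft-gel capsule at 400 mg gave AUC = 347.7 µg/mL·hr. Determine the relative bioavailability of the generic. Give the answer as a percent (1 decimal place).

F_rel = (AUC_test/D_test) / (AUC_ref/D_ref)
      = (190.7/600) / (347.7/400)
      = 0.317833 / 0.86925 = 0.3656 = 36.56%

F_rel = 36.6%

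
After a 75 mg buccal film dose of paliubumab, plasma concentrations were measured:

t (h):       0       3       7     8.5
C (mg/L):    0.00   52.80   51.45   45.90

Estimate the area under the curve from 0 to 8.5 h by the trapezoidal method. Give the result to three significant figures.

Trapezoidal AUC_0→8.5:
  [0→3]: (0.00+52.80)/2 × 3 = 79.2
  [3→7]: (52.80+51.45)/2 × 4 = 208.5
  [7→8.5]: (51.45+45.90)/2 × 1.5 = 73.0125
  Sum = 360.7125 mg/L·h

AUC = 361 mg/L·h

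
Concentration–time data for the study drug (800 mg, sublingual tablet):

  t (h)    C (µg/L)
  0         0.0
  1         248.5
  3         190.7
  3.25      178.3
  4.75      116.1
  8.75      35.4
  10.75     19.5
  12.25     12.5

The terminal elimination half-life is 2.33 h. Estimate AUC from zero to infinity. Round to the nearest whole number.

AUC = 1254 µg/L·h

Trapezoidal AUC_0→12.25:
  [0→1]: (0.0+248.5)/2 × 1 = 124.25
  [1→3]: (248.5+190.7)/2 × 2 = 439.2
  [3→3.25]: (190.7+178.3)/2 × 0.25 = 46.125
  [3.25→4.75]: (178.3+116.1)/2 × 1.5 = 220.8
  [4.75→8.75]: (116.1+35.4)/2 × 4 = 303.0
  [8.75→10.75]: (35.4+19.5)/2 × 2 = 54.9
  [10.75→12.25]: (19.5+12.5)/2 × 1.5 = 24.0
  Sum = 1212.275 µg/L·h
k_e = ln2 / t½ = 0.693147 / 2.33 = 0.2975 h^-1
Extrapolated tail: C_last / k_e = 12.5 / 0.2975 = 42.017
AUC_0→∞ = 1212.275 + 42.017 = 1254.292 µg/L·h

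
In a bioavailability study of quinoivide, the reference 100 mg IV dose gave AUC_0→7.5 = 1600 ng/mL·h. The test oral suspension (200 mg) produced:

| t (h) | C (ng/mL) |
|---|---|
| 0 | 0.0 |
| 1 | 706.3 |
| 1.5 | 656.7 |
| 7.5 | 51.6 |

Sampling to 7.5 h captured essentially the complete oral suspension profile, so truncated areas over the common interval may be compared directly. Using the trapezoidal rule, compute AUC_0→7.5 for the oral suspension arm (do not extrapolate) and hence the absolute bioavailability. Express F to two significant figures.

Trapezoidal AUC_0→7.5 (oral suspension):
  [0→1]: (0.0+706.3)/2 × 1 = 353.15
  [1→1.5]: (706.3+656.7)/2 × 0.5 = 340.75
  [1.5→7.5]: (656.7+51.6)/2 × 6 = 2124.9
  Sum = 2818.8 ng/mL·h
F = (AUC_ev/D_ev)/(AUC_iv/D_iv) = (2818.8/200)/(1600/100) = 14.094/16 = 0.8809

F = 0.88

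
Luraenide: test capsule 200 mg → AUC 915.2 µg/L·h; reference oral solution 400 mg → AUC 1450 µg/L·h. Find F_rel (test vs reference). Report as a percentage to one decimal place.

F_rel = (AUC_test/D_test) / (AUC_ref/D_ref)
      = (915.2/200) / (1450/400)
      = 4.576 / 3.625 = 1.2623 = 126.23%

F_rel = 126.2%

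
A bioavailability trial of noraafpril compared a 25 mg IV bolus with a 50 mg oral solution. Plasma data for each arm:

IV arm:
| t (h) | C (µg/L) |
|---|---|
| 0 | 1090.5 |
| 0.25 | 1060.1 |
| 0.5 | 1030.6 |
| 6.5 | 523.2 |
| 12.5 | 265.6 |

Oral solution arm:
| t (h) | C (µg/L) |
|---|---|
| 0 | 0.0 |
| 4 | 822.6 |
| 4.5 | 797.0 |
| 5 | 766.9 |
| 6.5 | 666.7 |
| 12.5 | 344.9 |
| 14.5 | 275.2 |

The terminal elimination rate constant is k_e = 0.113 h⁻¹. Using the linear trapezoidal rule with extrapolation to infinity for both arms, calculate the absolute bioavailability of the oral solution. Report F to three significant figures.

Trapezoidal AUC_0→12.5 (IV):
  [0→0.25]: (1090.5+1060.1)/2 × 0.25 = 268.825
  [0.25→0.5]: (1060.1+1030.6)/2 × 0.25 = 261.3375
  [0.5→6.5]: (1030.6+523.2)/2 × 6 = 4661.4
  [6.5→12.5]: (523.2+265.6)/2 × 6 = 2366.4
  Sum = 7557.9625 µg/L·h
IV tail: 265.6/0.113 = 2350.442; AUC_iv,0→∞ = 7557.9625 + 2350.442 = 9908.4045 µg/L·h
Trapezoidal AUC_0→14.5 (oral solution):
  [0→4]: (0.0+822.6)/2 × 4 = 1645.2
  [4→4.5]: (822.6+797.0)/2 × 0.5 = 404.9
  [4.5→5]: (797.0+766.9)/2 × 0.5 = 390.975
  [5→6.5]: (766.9+666.7)/2 × 1.5 = 1075.2
  [6.5→12.5]: (666.7+344.9)/2 × 6 = 3034.8
  [12.5→14.5]: (344.9+275.2)/2 × 2 = 620.1
  Sum = 7171.175 µg/L·h
oral solution tail: 275.2/0.113 = 2435.398; AUC_ev,0→∞ = 7171.175 + 2435.398 = 9606.573 µg/L·h
F = (AUC_ev/D_ev)/(AUC_iv/D_iv) = (9606.573/50)/(9908.4045/25) = 192.13146/396.33618 = 0.4848

F = 0.485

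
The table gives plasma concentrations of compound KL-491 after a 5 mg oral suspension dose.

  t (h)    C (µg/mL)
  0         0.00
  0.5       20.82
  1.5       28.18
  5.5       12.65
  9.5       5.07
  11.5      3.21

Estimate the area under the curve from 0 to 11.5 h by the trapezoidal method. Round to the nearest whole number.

Trapezoidal AUC_0→11.5:
  [0→0.5]: (0.00+20.82)/2 × 0.5 = 5.205
  [0.5→1.5]: (20.82+28.18)/2 × 1 = 24.5
  [1.5→5.5]: (28.18+12.65)/2 × 4 = 81.66
  [5.5→9.5]: (12.65+5.07)/2 × 4 = 35.44
  [9.5→11.5]: (5.07+3.21)/2 × 2 = 8.28
  Sum = 155.085 µg/mL·h

AUC = 155 µg/mL·h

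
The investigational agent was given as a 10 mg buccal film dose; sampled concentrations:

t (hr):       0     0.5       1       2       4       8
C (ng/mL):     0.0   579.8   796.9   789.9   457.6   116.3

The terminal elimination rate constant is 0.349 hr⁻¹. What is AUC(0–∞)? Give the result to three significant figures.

Trapezoidal AUC_0→8:
  [0→0.5]: (0.0+579.8)/2 × 0.5 = 144.95
  [0.5→1]: (579.8+796.9)/2 × 0.5 = 344.175
  [1→2]: (796.9+789.9)/2 × 1 = 793.4
  [2→4]: (789.9+457.6)/2 × 2 = 1247.5
  [4→8]: (457.6+116.3)/2 × 4 = 1147.8
  Sum = 3677.825 ng/mL·hr
Extrapolated tail: C_last / k_e = 116.3 / 0.349 = 333.238
AUC_0→∞ = 3677.825 + 333.238 = 4011.063 ng/mL·hr

AUC = 4010 ng/mL·hr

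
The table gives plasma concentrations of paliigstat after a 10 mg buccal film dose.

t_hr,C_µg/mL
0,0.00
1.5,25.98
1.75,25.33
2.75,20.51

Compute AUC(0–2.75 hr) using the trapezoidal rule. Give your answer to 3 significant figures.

AUC = 48.8 µg/mL·hr

Trapezoidal AUC_0→2.75:
  [0→1.5]: (0.00+25.98)/2 × 1.5 = 19.485
  [1.5→1.75]: (25.98+25.33)/2 × 0.25 = 6.41375
  [1.75→2.75]: (25.33+20.51)/2 × 1 = 22.92
  Sum = 48.81875 µg/mL·hr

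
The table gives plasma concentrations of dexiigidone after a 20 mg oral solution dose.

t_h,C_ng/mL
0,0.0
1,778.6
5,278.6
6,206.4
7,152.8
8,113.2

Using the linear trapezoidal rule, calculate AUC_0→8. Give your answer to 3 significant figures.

Trapezoidal AUC_0→8:
  [0→1]: (0.0+778.6)/2 × 1 = 389.3
  [1→5]: (778.6+278.6)/2 × 4 = 2114.4
  [5→6]: (278.6+206.4)/2 × 1 = 242.5
  [6→7]: (206.4+152.8)/2 × 1 = 179.6
  [7→8]: (152.8+113.2)/2 × 1 = 133.0
  Sum = 3058.8 ng/mL·h

AUC = 3060 ng/mL·h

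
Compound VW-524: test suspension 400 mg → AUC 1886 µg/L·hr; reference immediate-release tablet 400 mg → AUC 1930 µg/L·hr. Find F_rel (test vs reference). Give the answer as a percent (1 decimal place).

F_rel = 97.7%

F_rel = (AUC_test/D_test) / (AUC_ref/D_ref)
      = (1886/400) / (1930/400)
      = 4.715 / 4.825 = 0.9772 = 97.72%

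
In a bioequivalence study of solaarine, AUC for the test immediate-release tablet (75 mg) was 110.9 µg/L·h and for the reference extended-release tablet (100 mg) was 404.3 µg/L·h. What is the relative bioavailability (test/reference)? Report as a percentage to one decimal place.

F_rel = (AUC_test/D_test) / (AUC_ref/D_ref)
      = (110.9/75) / (404.3/100)
      = 1.47867 / 4.043 = 0.3657 = 36.57%

F_rel = 36.6%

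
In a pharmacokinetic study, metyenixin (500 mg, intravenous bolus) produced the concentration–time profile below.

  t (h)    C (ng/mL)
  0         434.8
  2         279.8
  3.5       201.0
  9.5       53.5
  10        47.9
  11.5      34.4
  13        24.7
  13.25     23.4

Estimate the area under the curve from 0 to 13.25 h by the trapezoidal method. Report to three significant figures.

AUC = 1980 ng/mL·h

Trapezoidal AUC_0→13.25:
  [0→2]: (434.8+279.8)/2 × 2 = 714.6
  [2→3.5]: (279.8+201.0)/2 × 1.5 = 360.6
  [3.5→9.5]: (201.0+53.5)/2 × 6 = 763.5
  [9.5→10]: (53.5+47.9)/2 × 0.5 = 25.35
  [10→11.5]: (47.9+34.4)/2 × 1.5 = 61.725
  [11.5→13]: (34.4+24.7)/2 × 1.5 = 44.325
  [13→13.25]: (24.7+23.4)/2 × 0.25 = 6.0125
  Sum = 1976.1125 ng/mL·h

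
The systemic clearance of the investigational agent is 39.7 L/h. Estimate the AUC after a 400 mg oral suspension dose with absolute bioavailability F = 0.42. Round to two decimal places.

AUC = 4.23 mg/L·h

AUC_0→∞ = F × Dose / CL
        = 0.42 × 400 / 39.7 = 4.23174 mg/L·h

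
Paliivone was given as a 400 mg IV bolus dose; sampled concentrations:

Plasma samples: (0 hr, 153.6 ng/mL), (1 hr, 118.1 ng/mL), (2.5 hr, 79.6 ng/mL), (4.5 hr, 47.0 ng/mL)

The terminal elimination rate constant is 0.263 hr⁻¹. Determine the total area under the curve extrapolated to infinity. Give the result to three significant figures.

AUC = 589 ng/mL·hr

Trapezoidal AUC_0→4.5:
  [0→1]: (153.6+118.1)/2 × 1 = 135.85
  [1→2.5]: (118.1+79.6)/2 × 1.5 = 148.275
  [2.5→4.5]: (79.6+47.0)/2 × 2 = 126.6
  Sum = 410.725 ng/mL·hr
Extrapolated tail: C_last / k_e = 47.0 / 0.263 = 178.707
AUC_0→∞ = 410.725 + 178.707 = 589.432 ng/mL·hr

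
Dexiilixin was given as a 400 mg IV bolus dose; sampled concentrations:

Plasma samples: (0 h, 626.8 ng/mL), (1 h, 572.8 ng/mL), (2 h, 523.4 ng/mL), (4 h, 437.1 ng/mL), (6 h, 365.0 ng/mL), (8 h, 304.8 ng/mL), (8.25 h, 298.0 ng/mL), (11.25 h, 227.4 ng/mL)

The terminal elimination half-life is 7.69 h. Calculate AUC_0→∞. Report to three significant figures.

Trapezoidal AUC_0→11.25:
  [0→1]: (626.8+572.8)/2 × 1 = 599.8
  [1→2]: (572.8+523.4)/2 × 1 = 548.1
  [2→4]: (523.4+437.1)/2 × 2 = 960.5
  [4→6]: (437.1+365.0)/2 × 2 = 802.1
  [6→8]: (365.0+304.8)/2 × 2 = 669.8
  [8→8.25]: (304.8+298.0)/2 × 0.25 = 75.35
  [8.25→11.25]: (298.0+227.4)/2 × 3 = 788.1
  Sum = 4443.75 ng/mL·h
k_e = ln2 / t½ = 0.693147 / 7.69 = 0.0901 h^-1
Extrapolated tail: C_last / k_e = 227.4 / 0.0901 = 2523.862
AUC_0→∞ = 4443.75 + 2523.862 = 6967.612 ng/mL·h

AUC = 6970 ng/mL·h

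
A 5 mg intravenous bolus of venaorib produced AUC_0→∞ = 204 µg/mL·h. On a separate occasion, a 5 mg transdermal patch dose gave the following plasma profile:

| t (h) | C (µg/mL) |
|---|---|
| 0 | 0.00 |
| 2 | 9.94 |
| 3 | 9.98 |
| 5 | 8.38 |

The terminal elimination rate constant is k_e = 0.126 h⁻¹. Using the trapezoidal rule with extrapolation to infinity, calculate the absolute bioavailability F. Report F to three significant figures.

F = 0.514

Trapezoidal AUC_0→5 (transdermal patch):
  [0→2]: (0.00+9.94)/2 × 2 = 9.94
  [2→3]: (9.94+9.98)/2 × 1 = 9.96
  [3→5]: (9.98+8.38)/2 × 2 = 18.36
  Sum = 38.26 µg/mL·h
Tail: C_last/k_e = 8.38/0.126 = 66.508
AUC_0→∞ (transdermal patch) = 38.26 + 66.508 = 104.768 µg/mL·h
F = (AUC_ev/D_ev)/(AUC_iv/D_iv) = (104.768/5)/(204/5) = 20.9536/40.8 = 0.5136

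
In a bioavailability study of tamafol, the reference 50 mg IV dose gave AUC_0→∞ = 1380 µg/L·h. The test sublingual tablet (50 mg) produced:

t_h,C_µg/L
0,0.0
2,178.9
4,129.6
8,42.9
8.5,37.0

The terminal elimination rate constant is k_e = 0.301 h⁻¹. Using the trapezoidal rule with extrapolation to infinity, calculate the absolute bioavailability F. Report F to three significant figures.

Trapezoidal AUC_0→8.5 (sublingual tablet):
  [0→2]: (0.0+178.9)/2 × 2 = 178.9
  [2→4]: (178.9+129.6)/2 × 2 = 308.5
  [4→8]: (129.6+42.9)/2 × 4 = 345.0
  [8→8.5]: (42.9+37.0)/2 × 0.5 = 19.975
  Sum = 852.375 µg/L·h
Tail: C_last/k_e = 37.0/0.301 = 122.924
AUC_0→∞ (sublingual tablet) = 852.375 + 122.924 = 975.299 µg/L·h
F = (AUC_ev/D_ev)/(AUC_iv/D_iv) = (975.299/50)/(1380/50) = 19.50598/27.6 = 0.7067

F = 0.707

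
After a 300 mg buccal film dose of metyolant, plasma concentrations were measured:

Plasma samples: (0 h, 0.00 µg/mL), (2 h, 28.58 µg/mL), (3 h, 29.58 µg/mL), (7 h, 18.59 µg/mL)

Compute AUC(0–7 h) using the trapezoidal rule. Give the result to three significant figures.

Trapezoidal AUC_0→7:
  [0→2]: (0.00+28.58)/2 × 2 = 28.58
  [2→3]: (28.58+29.58)/2 × 1 = 29.08
  [3→7]: (29.58+18.59)/2 × 4 = 96.34
  Sum = 154.0 µg/mL·h

AUC = 154 µg/mL·h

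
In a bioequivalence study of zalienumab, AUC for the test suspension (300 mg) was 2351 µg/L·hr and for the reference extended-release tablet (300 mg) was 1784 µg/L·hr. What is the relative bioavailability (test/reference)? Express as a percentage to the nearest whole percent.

F_rel = 132%

F_rel = (AUC_test/D_test) / (AUC_ref/D_ref)
      = (2351/300) / (1784/300)
      = 7.83667 / 5.94667 = 1.3178 = 131.78%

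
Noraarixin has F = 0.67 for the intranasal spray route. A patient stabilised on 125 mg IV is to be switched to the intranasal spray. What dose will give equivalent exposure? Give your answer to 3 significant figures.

D_intranasal = 187 mg

For equal systemic exposure: F × D_ev = D_iv
D_ev = D_iv / F = 125 / 0.67 = 186.567 mg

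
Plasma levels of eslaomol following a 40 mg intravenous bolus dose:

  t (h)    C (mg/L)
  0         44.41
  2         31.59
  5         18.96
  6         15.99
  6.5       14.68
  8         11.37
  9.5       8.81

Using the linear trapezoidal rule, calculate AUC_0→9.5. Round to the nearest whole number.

Trapezoidal AUC_0→9.5:
  [0→2]: (44.41+31.59)/2 × 2 = 76.0
  [2→5]: (31.59+18.96)/2 × 3 = 75.825
  [5→6]: (18.96+15.99)/2 × 1 = 17.475
  [6→6.5]: (15.99+14.68)/2 × 0.5 = 7.6675
  [6.5→8]: (14.68+11.37)/2 × 1.5 = 19.5375
  [8→9.5]: (11.37+8.81)/2 × 1.5 = 15.135
  Sum = 211.64 mg/L·h

AUC = 212 mg/L·h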